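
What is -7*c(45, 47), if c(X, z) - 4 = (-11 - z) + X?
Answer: 63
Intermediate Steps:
c(X, z) = -7 + X - z (c(X, z) = 4 + ((-11 - z) + X) = 4 + (-11 + X - z) = -7 + X - z)
-7*c(45, 47) = -7*(-7 + 45 - 1*47) = -7*(-7 + 45 - 47) = -7*(-9) = 63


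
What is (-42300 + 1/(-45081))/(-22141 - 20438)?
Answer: 1906926301/1919503899 ≈ 0.99345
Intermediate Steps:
(-42300 + 1/(-45081))/(-22141 - 20438) = (-42300 - 1/45081)/(-42579) = -1906926301/45081*(-1/42579) = 1906926301/1919503899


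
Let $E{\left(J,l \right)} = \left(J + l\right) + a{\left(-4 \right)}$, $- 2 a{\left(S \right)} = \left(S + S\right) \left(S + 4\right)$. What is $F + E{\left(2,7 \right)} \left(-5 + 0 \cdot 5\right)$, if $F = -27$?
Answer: $-72$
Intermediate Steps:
$a{\left(S \right)} = - S \left(4 + S\right)$ ($a{\left(S \right)} = - \frac{\left(S + S\right) \left(S + 4\right)}{2} = - \frac{2 S \left(4 + S\right)}{2} = - S \left(4 + S\right)$)
$E{\left(J,l \right)} = J + l$ ($E{\left(J,l \right)} = \left(J + l\right) - - 4 \left(4 - 4\right) = \left(J + l\right) - \left(-4\right) 0 = \left(J + l\right) + 0 = J + l$)
$F + E{\left(2,7 \right)} \left(-5 + 0 \cdot 5\right) = -27 + \left(2 + 7\right) \left(-5 + 0 \cdot 5\right) = -27 + 9 \left(-5 + 0\right) = -27 + 9 \left(-5\right) = -27 - 45 = -72$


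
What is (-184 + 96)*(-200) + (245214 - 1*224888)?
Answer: 37926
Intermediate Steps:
(-184 + 96)*(-200) + (245214 - 1*224888) = -88*(-200) + (245214 - 224888) = 17600 + 20326 = 37926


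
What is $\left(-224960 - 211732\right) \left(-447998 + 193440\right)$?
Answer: $111163442136$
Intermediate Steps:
$\left(-224960 - 211732\right) \left(-447998 + 193440\right) = \left(-436692\right) \left(-254558\right) = 111163442136$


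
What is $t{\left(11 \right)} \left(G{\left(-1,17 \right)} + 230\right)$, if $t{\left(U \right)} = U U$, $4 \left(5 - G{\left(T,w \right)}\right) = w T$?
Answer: $\frac{115797}{4} \approx 28949.0$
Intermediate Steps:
$G{\left(T,w \right)} = 5 - \frac{T w}{4}$ ($G{\left(T,w \right)} = 5 - \frac{w T}{4} = 5 - \frac{T w}{4}$)
$t{\left(U \right)} = U^{2}$
$t{\left(11 \right)} \left(G{\left(-1,17 \right)} + 230\right) = 11^{2} \left(\left(5 - \left(- \frac{1}{4}\right) 17\right) + 230\right) = 121 \left(\left(5 + \frac{17}{4}\right) + 230\right) = 121 \left(\frac{37}{4} + 230\right) = 121 \cdot \frac{957}{4} = \frac{115797}{4}$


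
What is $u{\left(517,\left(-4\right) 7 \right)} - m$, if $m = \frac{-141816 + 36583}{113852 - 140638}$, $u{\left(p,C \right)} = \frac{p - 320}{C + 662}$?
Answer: $- \frac{15360220}{4245581} \approx -3.6179$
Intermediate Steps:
$u{\left(p,C \right)} = \frac{-320 + p}{662 + C}$
$m = \frac{105233}{26786}$ ($m = - \frac{105233}{-26786} = \left(-105233\right) \left(- \frac{1}{26786}\right) = \frac{105233}{26786} \approx 3.9287$)
$u{\left(517,\left(-4\right) 7 \right)} - m = \frac{-320 + 517}{662 - 28} - \frac{105233}{26786} = \frac{1}{662 - 28} \cdot 197 - \frac{105233}{26786} = \frac{1}{634} \cdot 197 - \frac{105233}{26786} = \frac{197}{634} - \frac{105233}{26786} = - \frac{15360220}{4245581}$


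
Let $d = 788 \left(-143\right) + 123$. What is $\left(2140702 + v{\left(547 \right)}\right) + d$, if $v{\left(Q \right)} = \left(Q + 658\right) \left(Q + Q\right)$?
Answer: $3346411$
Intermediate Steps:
$d = -112561$ ($d = -112684 + 123 = -112561$)
$v{\left(Q \right)} = 2 Q \left(658 + Q\right)$ ($v{\left(Q \right)} = \left(658 + Q\right) 2 Q = 2 Q \left(658 + Q\right)$)
$\left(2140702 + v{\left(547 \right)}\right) + d = \left(2140702 + 2 \cdot 547 \left(658 + 547\right)\right) - 112561 = \left(2140702 + 2 \cdot 547 \cdot 1205\right) - 112561 = \left(2140702 + 1318270\right) - 112561 = 3458972 - 112561 = 3346411$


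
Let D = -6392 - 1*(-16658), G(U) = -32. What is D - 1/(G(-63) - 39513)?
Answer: 405968971/39545 ≈ 10266.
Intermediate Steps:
D = 10266 (D = -6392 + 16658 = 10266)
D - 1/(G(-63) - 39513) = 10266 - 1/(-32 - 39513) = 10266 - 1/(-39545) = 10266 - 1*(-1/39545) = 10266 + 1/39545 = 405968971/39545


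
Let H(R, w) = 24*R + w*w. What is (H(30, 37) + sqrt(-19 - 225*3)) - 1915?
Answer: 174 + I*sqrt(694) ≈ 174.0 + 26.344*I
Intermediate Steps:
H(R, w) = w**2 + 24*R (H(R, w) = 24*R + w**2 = w**2 + 24*R)
(H(30, 37) + sqrt(-19 - 225*3)) - 1915 = ((37**2 + 24*30) + sqrt(-19 - 225*3)) - 1915 = ((1369 + 720) + sqrt(-19 - 675)) - 1915 = (2089 + sqrt(-694)) - 1915 = (2089 + I*sqrt(694)) - 1915 = 174 + I*sqrt(694)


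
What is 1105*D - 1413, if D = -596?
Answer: -659993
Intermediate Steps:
1105*D - 1413 = 1105*(-596) - 1413 = -658580 - 1413 = -659993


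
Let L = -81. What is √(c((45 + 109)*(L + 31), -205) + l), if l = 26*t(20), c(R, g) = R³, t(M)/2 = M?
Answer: 4*I*√28533312435 ≈ 6.7567e+5*I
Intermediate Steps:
t(M) = 2*M
l = 1040 (l = 26*(2*20) = 26*40 = 1040)
√(c((45 + 109)*(L + 31), -205) + l) = √(((45 + 109)*(-81 + 31))³ + 1040) = √((154*(-50))³ + 1040) = √((-7700)³ + 1040) = √(-456533000000 + 1040) = √(-456532998960) = 4*I*√28533312435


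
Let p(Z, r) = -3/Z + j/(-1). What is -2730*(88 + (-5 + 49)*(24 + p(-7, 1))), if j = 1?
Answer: -3054480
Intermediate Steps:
p(Z, r) = -1 - 3/Z (p(Z, r) = -3/Z + 1/(-1) = -3/Z + 1*(-1) = -3/Z - 1 = -1 - 3/Z)
-2730*(88 + (-5 + 49)*(24 + p(-7, 1))) = -2730*(88 + (-5 + 49)*(24 + (-3 - 1*(-7))/(-7))) = -2730*(88 + 44*(24 - (-3 + 7)/7)) = -2730*(88 + 44*(24 - ⅐*4)) = -2730*(88 + 44*(24 - 4/7)) = -2730*(88 + 44*(164/7)) = -2730*(88 + 7216/7) = -2730*7832/7 = -3054480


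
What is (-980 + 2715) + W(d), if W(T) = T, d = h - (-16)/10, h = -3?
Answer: 8668/5 ≈ 1733.6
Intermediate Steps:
d = -7/5 (d = -3 - (-16)/10 = -3 - 1*(-8/5) = -3 + 8/5 = -7/5 ≈ -1.4000)
(-980 + 2715) + W(d) = (-980 + 2715) - 7/5 = 1735 - 7/5 = 8668/5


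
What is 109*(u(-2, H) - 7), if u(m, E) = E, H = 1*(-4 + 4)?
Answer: -763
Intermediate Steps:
H = 0 (H = 1*0 = 0)
109*(u(-2, H) - 7) = 109*(0 - 7) = 109*(-7) = -763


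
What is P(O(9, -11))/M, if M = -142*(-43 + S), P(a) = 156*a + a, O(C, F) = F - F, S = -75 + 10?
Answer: 0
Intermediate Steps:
S = -65
O(C, F) = 0
P(a) = 157*a
M = 15336 (M = -142*(-43 - 65) = -142*(-108) = 15336)
P(O(9, -11))/M = (157*0)/15336 = 0*(1/15336) = 0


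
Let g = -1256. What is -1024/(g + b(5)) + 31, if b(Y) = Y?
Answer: 39805/1251 ≈ 31.819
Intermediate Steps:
-1024/(g + b(5)) + 31 = -1024/(-1256 + 5) + 31 = -1024/(-1251) + 31 = -1/1251*(-1024) + 31 = 1024/1251 + 31 = 39805/1251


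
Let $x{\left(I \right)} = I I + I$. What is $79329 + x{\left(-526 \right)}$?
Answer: $355479$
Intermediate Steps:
$x{\left(I \right)} = I + I^{2}$ ($x{\left(I \right)} = I^{2} + I = I + I^{2}$)
$79329 + x{\left(-526 \right)} = 79329 - 526 \left(1 - 526\right) = 79329 - -276150 = 79329 + 276150 = 355479$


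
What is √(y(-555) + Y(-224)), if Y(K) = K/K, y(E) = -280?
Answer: 3*I*√31 ≈ 16.703*I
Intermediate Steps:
Y(K) = 1
√(y(-555) + Y(-224)) = √(-280 + 1) = √(-279) = 3*I*√31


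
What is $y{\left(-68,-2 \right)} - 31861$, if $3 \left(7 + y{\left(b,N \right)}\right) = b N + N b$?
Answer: $- \frac{95332}{3} \approx -31777.0$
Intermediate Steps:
$y{\left(b,N \right)} = -7 + \frac{2 N b}{3}$ ($y{\left(b,N \right)} = -7 + \frac{b N + N b}{3} = -7 + \frac{N b + N b}{3} = -7 + \frac{2 N b}{3}$)
$y{\left(-68,-2 \right)} - 31861 = \left(-7 + \frac{2}{3} \left(-2\right) \left(-68\right)\right) - 31861 = \left(-7 + \frac{272}{3}\right) - 31861 = \frac{251}{3} - 31861 = - \frac{95332}{3}$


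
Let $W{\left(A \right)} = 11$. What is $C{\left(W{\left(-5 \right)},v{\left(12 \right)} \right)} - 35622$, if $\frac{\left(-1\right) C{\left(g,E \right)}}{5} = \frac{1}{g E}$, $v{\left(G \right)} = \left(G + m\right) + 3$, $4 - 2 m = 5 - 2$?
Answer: $- \frac{12147112}{341} \approx -35622.0$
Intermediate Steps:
$m = \frac{1}{2}$ ($m = 2 - \frac{5 - 2}{2} = 2 - \frac{3}{2} = \frac{1}{2} \approx 0.5$)
$v{\left(G \right)} = \frac{7}{2} + G$ ($v{\left(G \right)} = \left(G + \frac{1}{2}\right) + 3 = \left(\frac{1}{2} + G\right) + 3 = \frac{7}{2} + G$)
$C{\left(g,E \right)} = - \frac{5}{E g}$ ($C{\left(g,E \right)} = - \frac{5}{g E} = - \frac{5}{E g}$)
$C{\left(W{\left(-5 \right)},v{\left(12 \right)} \right)} - 35622 = - \frac{5}{\left(\frac{7}{2} + 12\right) 11} - 35622 = \left(-5\right) \frac{1}{\frac{31}{2}} \cdot \frac{1}{11} - 35622 = \left(-5\right) \frac{2}{31} \cdot \frac{1}{11} - 35622 = - \frac{10}{341} - 35622 = - \frac{12147112}{341}$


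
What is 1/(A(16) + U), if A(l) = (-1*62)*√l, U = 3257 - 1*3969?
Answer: -1/960 ≈ -0.0010417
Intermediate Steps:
U = -712 (U = 3257 - 3969 = -712)
A(l) = -62*√l
1/(A(16) + U) = 1/(-62*√16 - 712) = 1/(-62*4 - 712) = 1/(-248 - 712) = 1/(-960) = -1/960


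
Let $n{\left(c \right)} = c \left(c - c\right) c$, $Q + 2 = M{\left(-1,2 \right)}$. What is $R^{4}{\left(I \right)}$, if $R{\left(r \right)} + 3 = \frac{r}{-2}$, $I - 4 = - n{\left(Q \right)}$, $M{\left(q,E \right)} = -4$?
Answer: $625$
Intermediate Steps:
$Q = -6$ ($Q = -2 - 4 = -6$)
$n{\left(c \right)} = 0$ ($n{\left(c \right)} = c 0 c = 0 c = 0$)
$I = 4$ ($I = 4 - 0 = 4 + 0 = 4$)
$R{\left(r \right)} = -3 - \frac{r}{2}$ ($R{\left(r \right)} = -3 + \frac{r}{-2} = -3 + r \left(- \frac{1}{2}\right) = -3 - \frac{r}{2}$)
$R^{4}{\left(I \right)} = \left(-3 - 2\right)^{4} = \left(-5\right)^{4} = 625$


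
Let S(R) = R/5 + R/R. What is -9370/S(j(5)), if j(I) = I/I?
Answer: -23425/3 ≈ -7808.3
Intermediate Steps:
j(I) = 1
S(R) = 1 + R/5 (S(R) = R*(⅕) + 1 = R/5 + 1 = 1 + R/5)
-9370/S(j(5)) = -9370/(1 + (⅕)*1) = -9370/(1 + ⅕) = -9370/6/5 = -9370*⅚ = -23425/3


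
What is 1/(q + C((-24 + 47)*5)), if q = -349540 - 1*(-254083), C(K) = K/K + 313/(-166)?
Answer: -166/15846009 ≈ -1.0476e-5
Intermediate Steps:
C(K) = -147/166 (C(K) = 1 + 313*(-1/166) = 1 - 313/166 = -147/166)
q = -95457 (q = -349540 + 254083 = -95457)
1/(q + C((-24 + 47)*5)) = 1/(-95457 - 147/166) = 1/(-15846009/166) = -166/15846009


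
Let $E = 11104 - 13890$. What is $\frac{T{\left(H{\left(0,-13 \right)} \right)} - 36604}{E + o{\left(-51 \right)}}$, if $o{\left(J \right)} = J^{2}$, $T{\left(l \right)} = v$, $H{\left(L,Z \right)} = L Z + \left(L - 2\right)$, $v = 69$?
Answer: $\frac{7307}{37} \approx 197.49$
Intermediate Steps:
$E = -2786$
$H{\left(L,Z \right)} = -2 + L + L Z$ ($H{\left(L,Z \right)} = L Z + \left(-2 + L\right) = -2 + L + L Z$)
$T{\left(l \right)} = 69$
$\frac{T{\left(H{\left(0,-13 \right)} \right)} - 36604}{E + o{\left(-51 \right)}} = \frac{69 - 36604}{-2786 + \left(-51\right)^{2}} = - \frac{36535}{-2786 + 2601} = - \frac{36535}{-185} = \left(-36535\right) \left(- \frac{1}{185}\right) = \frac{7307}{37}$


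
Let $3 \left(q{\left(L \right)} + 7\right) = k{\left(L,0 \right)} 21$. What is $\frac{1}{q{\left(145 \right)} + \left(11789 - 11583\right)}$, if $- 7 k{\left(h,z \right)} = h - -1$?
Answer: $\frac{1}{53} \approx 0.018868$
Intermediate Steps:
$k{\left(h,z \right)} = - \frac{1}{7} - \frac{h}{7}$ ($k{\left(h,z \right)} = - \frac{h - -1}{7} = - \frac{h + 1}{7} = - \frac{1 + h}{7} = - \frac{1}{7} - \frac{h}{7}$)
$q{\left(L \right)} = -8 - L$ ($q{\left(L \right)} = -7 + \frac{\left(- \frac{1}{7} - \frac{L}{7}\right) 21}{3} = -7 + \frac{-3 - 3 L}{3} = -7 - \left(1 + L\right) = -8 - L$)
$\frac{1}{q{\left(145 \right)} + \left(11789 - 11583\right)} = \frac{1}{\left(-8 - 145\right) + \left(11789 - 11583\right)} = \frac{1}{-153 + \left(11789 - 11583\right)} = \frac{1}{-153 + 206} = \frac{1}{53}$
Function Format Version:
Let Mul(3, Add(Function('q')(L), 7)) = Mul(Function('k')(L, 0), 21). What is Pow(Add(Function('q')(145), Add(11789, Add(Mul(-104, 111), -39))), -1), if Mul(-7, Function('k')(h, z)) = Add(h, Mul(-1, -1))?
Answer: Rational(1, 53) ≈ 0.018868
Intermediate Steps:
Function('k')(h, z) = Add(Rational(-1, 7), Mul(Rational(-1, 7), h)) (Function('k')(h, z) = Mul(Rational(-1, 7), Add(h, Mul(-1, -1))) = Mul(Rational(-1, 7), Add(h, 1)) = Mul(Rational(-1, 7), Add(1, h)) = Add(Rational(-1, 7), Mul(Rational(-1, 7), h)))
Function('q')(L) = Add(-8, Mul(-1, L)) (Function('q')(L) = Add(-7, Mul(Rational(1, 3), Mul(Add(Rational(-1, 7), Mul(Rational(-1, 7), L)), 21))) = Add(-7, Mul(Rational(1, 3), Add(-3, Mul(-3, L)))) = Add(-7, Add(-1, Mul(-1, L))) = Add(-8, Mul(-1, L)))
Pow(Add(Function('q')(145), Add(11789, Add(Mul(-104, 111), -39))), -1) = Pow(Add(Add(-8, Mul(-1, 145)), Add(11789, Add(Mul(-104, 111), -39))), -1) = Pow(Add(Add(-8, -145), Add(11789, Add(-11544, -39))), -1) = Pow(Add(-153, Add(11789, -11583)), -1) = Pow(Add(-153, 206), -1) = Pow(53, -1) = Rational(1, 53)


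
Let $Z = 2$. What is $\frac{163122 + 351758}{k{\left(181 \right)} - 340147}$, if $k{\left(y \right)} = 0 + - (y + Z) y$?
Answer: $- \frac{51488}{37327} \approx -1.3794$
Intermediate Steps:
$k{\left(y \right)} = y \left(-2 - y\right)$ ($k{\left(y \right)} = 0 + - (y + 2) y = 0 + - (2 + y) y = 0 + \left(-2 - y\right) y = 0 + y \left(-2 - y\right) = y \left(-2 - y\right)$)
$\frac{163122 + 351758}{k{\left(181 \right)} - 340147} = \frac{163122 + 351758}{\left(-1\right) 181 \left(2 + 181\right) - 340147} = \frac{514880}{\left(-1\right) 181 \cdot 183 - 340147} = \frac{514880}{-33123 - 340147} = \frac{514880}{-373270} = 514880 \left(- \frac{1}{373270}\right) = - \frac{51488}{37327}$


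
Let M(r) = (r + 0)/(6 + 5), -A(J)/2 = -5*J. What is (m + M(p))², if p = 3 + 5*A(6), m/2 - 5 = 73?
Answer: 4076361/121 ≈ 33689.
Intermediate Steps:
A(J) = 10*J (A(J) = -(-10)*J = 10*J)
m = 156 (m = 10 + 2*73 = 10 + 146 = 156)
p = 303 (p = 3 + 5*(10*6) = 3 + 5*60 = 3 + 300 = 303)
M(r) = r/11
(m + M(p))² = (156 + (1/11)*303)² = (156 + 303/11)² = (2019/11)² = 4076361/121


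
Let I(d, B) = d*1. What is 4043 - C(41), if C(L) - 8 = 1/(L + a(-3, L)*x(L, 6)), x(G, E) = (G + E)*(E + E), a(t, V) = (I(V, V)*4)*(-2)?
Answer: 746277286/184951 ≈ 4035.0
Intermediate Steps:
I(d, B) = d
a(t, V) = -8*V (a(t, V) = (V*4)*(-2) = (4*V)*(-2) = -8*V)
x(G, E) = 2*E*(E + G) (x(G, E) = (E + G)*(2*E) = 2*E*(E + G))
C(L) = 8 + 1/(L - 8*L*(72 + 12*L)) (C(L) = 8 + 1/(L + (-8*L)*(2*6*(6 + L))) = 8 + 1/(L + (-8*L)*(72 + 12*L)) = 8 + 1/(L - 8*L*(72 + 12*L)))
4043 - C(41) = 4043 - (-1 + 768*41² + 4600*41)/(41*(575 + 96*41)) = 4043 - (-1 + 768*1681 + 188600)/(41*(575 + 3936)) = 4043 - (-1 + 1291008 + 188600)/(41*4511) = 4043 - 1479607/(41*4511) = 4043 - 1*1479607/184951 = 4043 - 1479607/184951 = 746277286/184951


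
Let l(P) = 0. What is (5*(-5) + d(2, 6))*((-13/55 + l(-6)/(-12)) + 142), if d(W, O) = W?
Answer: -179331/55 ≈ -3260.6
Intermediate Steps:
(5*(-5) + d(2, 6))*((-13/55 + l(-6)/(-12)) + 142) = (5*(-5) + 2)*((-13/55 + 0/(-12)) + 142) = (-25 + 2)*((-13*1/55 + 0*(-1/12)) + 142) = -23*((-13/55 + 0) + 142) = -23*(-13/55 + 142) = -23*7797/55 = -179331/55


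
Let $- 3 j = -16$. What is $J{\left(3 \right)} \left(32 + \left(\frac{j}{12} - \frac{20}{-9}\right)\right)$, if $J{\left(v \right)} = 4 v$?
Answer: $416$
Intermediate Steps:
$j = \frac{16}{3}$ ($j = \left(- \frac{1}{3}\right) \left(-16\right) = \frac{16}{3} \approx 5.3333$)
$J{\left(3 \right)} \left(32 + \left(\frac{j}{12} - \frac{20}{-9}\right)\right) = 4 \cdot 3 \left(32 + \left(\frac{16}{3 \cdot 12} - \frac{20}{-9}\right)\right) = 12 \left(32 + \left(\frac{16}{3} \cdot \frac{1}{12} - - \frac{20}{9}\right)\right) = 12 \left(32 + \left(\frac{4}{9} + \frac{20}{9}\right)\right) = 12 \left(32 + \frac{8}{3}\right) = 12 \cdot \frac{104}{3} = 416$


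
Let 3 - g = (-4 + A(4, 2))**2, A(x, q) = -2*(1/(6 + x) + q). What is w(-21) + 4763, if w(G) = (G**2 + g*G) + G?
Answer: 163301/25 ≈ 6532.0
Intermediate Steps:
A(x, q) = -2*q - 2/(6 + x) (A(x, q) = -2*(q + 1/(6 + x)) = -2*q - 2/(6 + x))
g = -1606/25 (g = 3 - (-4 + 2*(-1 - 6*2 - 1*2*4)/(6 + 4))**2 = 3 - (-4 + 2*(-1 - 12 - 8)/10)**2 = 3 - (-4 + 2*(1/10)*(-21))**2 = 3 - (-4 - 21/5)**2 = 3 - (-41/5)**2 = 3 - 1*1681/25 = 3 - 1681/25 = -1606/25 ≈ -64.240)
w(G) = G**2 - 1581*G/25 (w(G) = (G**2 - 1606*G/25) + G = G**2 - 1581*G/25)
w(-21) + 4763 = (1/25)*(-21)*(-1581 + 25*(-21)) + 4763 = (1/25)*(-21)*(-1581 - 525) + 4763 = (1/25)*(-21)*(-2106) + 4763 = 44226/25 + 4763 = 163301/25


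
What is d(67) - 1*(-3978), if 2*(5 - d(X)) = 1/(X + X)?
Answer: 1067443/268 ≈ 3983.0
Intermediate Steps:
d(X) = 5 - 1/(4*X) (d(X) = 5 - 1/(2*(X + X)) = 5 - 1/(2*X)/2 = 5 - 1/(4*X))
d(67) - 1*(-3978) = (5 - ¼/67) - 1*(-3978) = (5 - ¼*1/67) + 3978 = (5 - 1/268) + 3978 = 1339/268 + 3978 = 1067443/268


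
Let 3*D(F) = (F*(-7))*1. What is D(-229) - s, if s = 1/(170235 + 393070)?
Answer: 902977912/1689915 ≈ 534.33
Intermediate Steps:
s = 1/563305 ≈ 1.7752e-6
D(F) = -7*F/3 (D(F) = ((F*(-7))*1)/3 = (-7*F*1)/3 = (-7*F)/3 = -7*F/3)
D(-229) - s = -7/3*(-229) - 1*1/563305 = 1603/3 - 1/563305 = 902977912/1689915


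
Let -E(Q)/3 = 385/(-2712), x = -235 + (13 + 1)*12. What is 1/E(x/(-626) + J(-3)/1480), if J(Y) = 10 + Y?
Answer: 904/385 ≈ 2.3481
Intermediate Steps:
x = -67 (x = -235 + 14*12 = -235 + 168 = -67)
E(Q) = 385/904 (E(Q) = -1155/(-2712) = -1155*(-1)/2712 = -3*(-385/2712) = 385/904)
1/E(x/(-626) + J(-3)/1480) = 1/(385/904) = 904/385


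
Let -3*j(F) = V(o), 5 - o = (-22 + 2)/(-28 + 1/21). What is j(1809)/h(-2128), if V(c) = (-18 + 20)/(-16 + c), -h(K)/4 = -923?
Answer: 587/38084826 ≈ 1.5413e-5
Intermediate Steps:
h(K) = 3692 (h(K) = -4*(-923) = 3692)
o = 2515/587 (o = 5 - (-22 + 2)/(-28 + 1/21) = 5 - (-20)/(-28 + 1/21) = 5 - (-20)/(-587/21) = 5 - (-20)*(-21)/587 = 5 - 1*420/587 = 5 - 420/587 = 2515/587 ≈ 4.2845)
V(c) = 2/(-16 + c)
j(F) = 1174/20631 (j(F) = -2/(3*(-16 + 2515/587)) = -2/(3*(-6877/587)) = -2*(-587)/(3*6877) = -⅓*(-1174/6877) = 1174/20631)
j(1809)/h(-2128) = (1174/20631)/3692 = (1174/20631)*(1/3692) = 587/38084826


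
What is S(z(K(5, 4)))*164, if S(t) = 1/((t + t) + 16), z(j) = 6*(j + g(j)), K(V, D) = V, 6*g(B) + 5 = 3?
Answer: 41/18 ≈ 2.2778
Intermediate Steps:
g(B) = -1/3 (g(B) = -5/6 + (1/6)*3 = -5/6 + 1/2 = -1/3)
z(j) = -2 + 6*j (z(j) = 6*(j - 1/3) = 6*(-1/3 + j) = -2 + 6*j)
S(t) = 1/(16 + 2*t) (S(t) = 1/(2*t + 16) = 1/(16 + 2*t))
S(z(K(5, 4)))*164 = (1/(2*(8 + (-2 + 6*5))))*164 = (1/(2*(8 + (-2 + 30))))*164 = (1/(2*(8 + 28)))*164 = ((1/2)/36)*164 = ((1/2)*(1/36))*164 = (1/72)*164 = 41/18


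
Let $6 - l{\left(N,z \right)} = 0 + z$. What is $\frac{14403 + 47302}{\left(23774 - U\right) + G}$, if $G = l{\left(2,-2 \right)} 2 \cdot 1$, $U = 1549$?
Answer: $\frac{61705}{22241} \approx 2.7744$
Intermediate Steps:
$l{\left(N,z \right)} = 6 - z$ ($l{\left(N,z \right)} = 6 - \left(0 + z\right) = 6 - z$)
$G = 16$ ($G = \left(6 - -2\right) 2 \cdot 1 = \left(6 + 2\right) 2 \cdot 1 = 8 \cdot 2 \cdot 1 = 16 \cdot 1 = 16$)
$\frac{14403 + 47302}{\left(23774 - U\right) + G} = \frac{14403 + 47302}{\left(23774 - 1549\right) + 16} = \frac{61705}{\left(23774 - 1549\right) + 16} = \frac{61705}{22225 + 16} = \frac{61705}{22241}$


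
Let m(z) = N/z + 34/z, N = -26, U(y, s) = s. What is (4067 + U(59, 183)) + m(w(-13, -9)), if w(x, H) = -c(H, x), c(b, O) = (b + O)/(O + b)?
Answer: 4242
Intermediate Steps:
c(b, O) = 1 (c(b, O) = (O + b)/(O + b) = 1)
w(x, H) = -1 (w(x, H) = -1*1 = -1)
m(z) = 8/z (m(z) = -26/z + 34/z = 8/z)
(4067 + U(59, 183)) + m(w(-13, -9)) = (4067 + 183) + 8/(-1) = 4250 + 8*(-1) = 4250 - 8 = 4242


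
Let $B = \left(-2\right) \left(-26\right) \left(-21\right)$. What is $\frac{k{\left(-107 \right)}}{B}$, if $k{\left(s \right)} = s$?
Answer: $\frac{107}{1092} \approx 0.097985$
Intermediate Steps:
$B = -1092$ ($B = 52 \left(-21\right) = -1092$)
$\frac{k{\left(-107 \right)}}{B} = - \frac{107}{-1092} = \left(-107\right) \left(- \frac{1}{1092}\right) = \frac{107}{1092}$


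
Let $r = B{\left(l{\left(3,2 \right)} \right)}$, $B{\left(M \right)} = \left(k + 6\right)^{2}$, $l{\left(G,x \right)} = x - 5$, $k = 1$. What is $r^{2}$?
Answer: $2401$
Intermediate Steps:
$l{\left(G,x \right)} = -5 + x$
$B{\left(M \right)} = 49$ ($B{\left(M \right)} = \left(1 + 6\right)^{2} = 7^{2} = 49$)
$r = 49$
$r^{2} = 49^{2} = 2401$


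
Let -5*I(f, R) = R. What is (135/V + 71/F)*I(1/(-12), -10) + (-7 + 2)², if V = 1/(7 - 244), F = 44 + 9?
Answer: -3390003/53 ≈ -63962.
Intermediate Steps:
F = 53
I(f, R) = -R/5
V = -1/237 (V = 1/(-237) = -1/237 ≈ -0.0042194)
(135/V + 71/F)*I(1/(-12), -10) + (-7 + 2)² = (135/(-1/237) + 71/53)*(-⅕*(-10)) + (-7 + 2)² = (135*(-237) + 71*(1/53))*2 + (-5)² = (-31995 + 71/53)*2 + 25 = -1695664/53*2 + 25 = -3391328/53 + 25 = -3390003/53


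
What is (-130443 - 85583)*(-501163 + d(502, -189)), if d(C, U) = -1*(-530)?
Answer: 108149744458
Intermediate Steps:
d(C, U) = 530
(-130443 - 85583)*(-501163 + d(502, -189)) = (-130443 - 85583)*(-501163 + 530) = -216026*(-500633) = 108149744458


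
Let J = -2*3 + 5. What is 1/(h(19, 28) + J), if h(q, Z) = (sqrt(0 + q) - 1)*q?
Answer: 20/6459 + 19*sqrt(19)/6459 ≈ 0.015919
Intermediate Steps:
J = -1 (J = -6 + 5 = -1)
h(q, Z) = q*(-1 + sqrt(q)) (h(q, Z) = (sqrt(q) - 1)*q = (-1 + sqrt(q))*q = q*(-1 + sqrt(q)))
1/(h(19, 28) + J) = 1/((19**(3/2) - 1*19) - 1) = 1/((19*sqrt(19) - 19) - 1) = 1/((-19 + 19*sqrt(19)) - 1) = 1/(-20 + 19*sqrt(19))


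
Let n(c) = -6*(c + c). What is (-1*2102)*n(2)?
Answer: 50448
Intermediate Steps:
n(c) = -12*c
(-1*2102)*n(2) = (-1*2102)*(-12*2) = -2102*(-24) = 50448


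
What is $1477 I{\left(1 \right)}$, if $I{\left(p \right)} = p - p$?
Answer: $0$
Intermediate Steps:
$I{\left(p \right)} = 0$
$1477 I{\left(1 \right)} = 1477 \cdot 0 = 0$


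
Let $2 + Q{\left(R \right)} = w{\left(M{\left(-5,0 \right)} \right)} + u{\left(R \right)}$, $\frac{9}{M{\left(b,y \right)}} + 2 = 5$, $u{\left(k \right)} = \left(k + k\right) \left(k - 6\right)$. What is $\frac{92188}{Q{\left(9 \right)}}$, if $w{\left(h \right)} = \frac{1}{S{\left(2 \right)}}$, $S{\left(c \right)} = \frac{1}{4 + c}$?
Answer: $\frac{46094}{29} \approx 1589.4$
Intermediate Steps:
$u{\left(k \right)} = 2 k \left(-6 + k\right)$
$M{\left(b,y \right)} = 3$ ($M{\left(b,y \right)} = \frac{9}{-2 + 5} = \frac{9}{3} = 9 \cdot \frac{1}{3} = 3$)
$w{\left(h \right)} = 6$ ($w{\left(h \right)} = \frac{1}{\frac{1}{4 + 2}} = \frac{1}{\frac{1}{6}} = 6$)
$Q{\left(R \right)} = 4 + 2 R \left(-6 + R\right)$ ($Q{\left(R \right)} = -2 + \left(6 + 2 R \left(-6 + R\right)\right) = 4 + 2 R \left(-6 + R\right)$)
$\frac{92188}{Q{\left(9 \right)}} = \frac{92188}{4 + 2 \cdot 9 \left(-6 + 9\right)} = \frac{92188}{4 + 2 \cdot 9 \cdot 3} = \frac{92188}{4 + 54} = \frac{92188}{58} = 92188 \cdot \frac{1}{58} = \frac{46094}{29}$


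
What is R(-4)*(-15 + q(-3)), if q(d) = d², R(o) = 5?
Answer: -30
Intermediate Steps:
R(-4)*(-15 + q(-3)) = 5*(-15 + (-3)²) = 5*(-15 + 9) = 5*(-6) = -30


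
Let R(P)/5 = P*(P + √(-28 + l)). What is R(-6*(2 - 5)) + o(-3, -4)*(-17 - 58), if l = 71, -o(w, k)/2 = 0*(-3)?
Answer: 1620 + 90*√43 ≈ 2210.2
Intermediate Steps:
o(w, k) = 0 (o(w, k) = -0*(-3) = -2*0 = 0)
R(P) = 5*P*(P + √43) (R(P) = 5*(P*(P + √(-28 + 71))) = 5*(P*(P + √43)) = 5*P*(P + √43))
R(-6*(2 - 5)) + o(-3, -4)*(-17 - 58) = 5*(-6*(2 - 5))*(-6*(2 - 5) + √43) + 0*(-17 - 58) = 5*(-6*(-3))*(-6*(-3) + √43) + 0*(-75) = 5*18*(18 + √43) + 0 = (1620 + 90*√43) + 0 = 1620 + 90*√43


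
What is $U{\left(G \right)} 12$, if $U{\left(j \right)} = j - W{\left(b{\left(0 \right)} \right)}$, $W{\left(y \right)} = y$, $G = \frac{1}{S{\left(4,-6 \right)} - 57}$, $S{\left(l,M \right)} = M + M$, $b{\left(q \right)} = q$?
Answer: $- \frac{4}{23} \approx -0.17391$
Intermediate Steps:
$S{\left(l,M \right)} = 2 M$
$G = - \frac{1}{69}$ ($G = \frac{1}{2 \left(-6\right) - 57} = \frac{1}{-12 - 57} = \frac{1}{-69} = - \frac{1}{69} \approx -0.014493$)
$U{\left(j \right)} = j$ ($U{\left(j \right)} = j - 0 = j + 0 = j$)
$U{\left(G \right)} 12 = \left(- \frac{1}{69}\right) 12 = - \frac{4}{23}$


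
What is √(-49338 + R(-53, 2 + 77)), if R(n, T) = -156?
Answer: I*√49494 ≈ 222.47*I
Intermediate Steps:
√(-49338 + R(-53, 2 + 77)) = √(-49338 - 156) = √(-49494) = I*√49494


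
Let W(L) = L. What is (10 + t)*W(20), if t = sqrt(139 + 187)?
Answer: 200 + 20*sqrt(326) ≈ 561.11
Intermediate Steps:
t = sqrt(326) ≈ 18.055
(10 + t)*W(20) = (10 + sqrt(326))*20 = 200 + 20*sqrt(326)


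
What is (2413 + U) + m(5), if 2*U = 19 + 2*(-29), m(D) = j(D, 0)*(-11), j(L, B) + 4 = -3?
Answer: 4941/2 ≈ 2470.5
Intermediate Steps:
j(L, B) = -7 (j(L, B) = -4 - 3 = -7)
m(D) = 77 (m(D) = -7*(-11) = 77)
U = -39/2 (U = (19 + 2*(-29))/2 = (19 - 58)/2 = (½)*(-39) = -39/2 ≈ -19.500)
(2413 + U) + m(5) = (2413 - 39/2) + 77 = 4787/2 + 77 = 4941/2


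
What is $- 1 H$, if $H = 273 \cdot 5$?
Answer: $-1365$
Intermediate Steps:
$H = 1365$
$- 1 H = - 1 \cdot 1365 = \left(-1\right) 1365 = -1365$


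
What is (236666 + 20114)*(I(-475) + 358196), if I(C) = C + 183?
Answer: 91902589120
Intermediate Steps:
I(C) = 183 + C
(236666 + 20114)*(I(-475) + 358196) = (236666 + 20114)*((183 - 475) + 358196) = 256780*(-292 + 358196) = 256780*357904 = 91902589120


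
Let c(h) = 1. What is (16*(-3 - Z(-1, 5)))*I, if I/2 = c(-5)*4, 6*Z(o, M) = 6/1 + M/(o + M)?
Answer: -1616/3 ≈ -538.67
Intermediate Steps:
Z(o, M) = 1 + M/(6*(M + o)) (Z(o, M) = (6/1 + M/(o + M))/6 = (6*1 + M/(M + o))/6 = (6 + M/(M + o))/6 = 1 + M/(6*(M + o)))
I = 8 (I = 2*(1*4) = 2*4 = 8)
(16*(-3 - Z(-1, 5)))*I = (16*(-3 - (-1 + (7/6)*5)/(5 - 1)))*8 = (16*(-3 - (-1 + 35/6)/4))*8 = (16*(-3 - 29/(4*6)))*8 = (16*(-3 - 1*29/24))*8 = (16*(-3 - 29/24))*8 = (16*(-101/24))*8 = -202/3*8 = -1616/3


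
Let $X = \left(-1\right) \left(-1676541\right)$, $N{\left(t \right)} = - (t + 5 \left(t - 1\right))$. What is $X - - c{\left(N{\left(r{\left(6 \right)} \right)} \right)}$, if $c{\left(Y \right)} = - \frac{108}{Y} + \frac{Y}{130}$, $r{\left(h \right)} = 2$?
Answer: $\frac{1525666301}{910} \approx 1.6766 \cdot 10^{6}$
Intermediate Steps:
$N{\left(t \right)} = 5 - 6 t$ ($N{\left(t \right)} = - (t + 5 \left(-1 + t\right)) = - (t + \left(-5 + 5 t\right)) = - (-5 + 6 t) = 5 - 6 t$)
$X = 1676541$
$c{\left(Y \right)} = - \frac{108}{Y} + \frac{Y}{130}$ ($c{\left(Y \right)} = - \frac{108}{Y} + Y \frac{1}{130} = - \frac{108}{Y} + \frac{Y}{130}$)
$X - - c{\left(N{\left(r{\left(6 \right)} \right)} \right)} = 1676541 - - (- \frac{108}{5 - 12} + \frac{5 - 12}{130}) = 1676541 - - (- \frac{108}{-7} + \frac{1}{130} \left(-7\right)) = 1676541 - - (\left(-108\right) \left(- \frac{1}{7}\right) - \frac{7}{130}) = 1676541 - - (\frac{108}{7} - \frac{7}{130}) = 1676541 - \left(-1\right) \frac{13991}{910} = 1676541 - - \frac{13991}{910} = 1676541 + \frac{13991}{910} = \frac{1525666301}{910}$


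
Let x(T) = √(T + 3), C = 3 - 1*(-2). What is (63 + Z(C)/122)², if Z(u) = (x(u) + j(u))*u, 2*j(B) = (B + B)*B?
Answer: 61011921/14884 + 39055*√2/3721 ≈ 4114.0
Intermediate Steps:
C = 5 (C = 3 + 2 = 5)
j(B) = B² (j(B) = ((B + B)*B)/2 = ((2*B)*B)/2 = (2*B²)/2 = B²)
x(T) = √(3 + T)
Z(u) = u*(u² + √(3 + u)) (Z(u) = (√(3 + u) + u²)*u = (u² + √(3 + u))*u = u*(u² + √(3 + u)))
(63 + Z(C)/122)² = (63 + (5*(5² + √(3 + 5)))/122)² = (63 + (5*(25 + √8))*(1/122))² = (63 + (5*(25 + 2*√2))*(1/122))² = (63 + (125 + 10*√2)*(1/122))² = (63 + (125/122 + 5*√2/61))² = (7811/122 + 5*√2/61)²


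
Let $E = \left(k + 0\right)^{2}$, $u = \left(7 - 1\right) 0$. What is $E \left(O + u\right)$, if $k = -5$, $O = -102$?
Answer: $-2550$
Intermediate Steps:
$u = 0$ ($u = 6 \cdot 0 = 0$)
$E = 25$ ($E = \left(-5 + 0\right)^{2} = \left(-5\right)^{2} = 25$)
$E \left(O + u\right) = 25 \left(-102 + 0\right) = 25 \left(-102\right) = -2550$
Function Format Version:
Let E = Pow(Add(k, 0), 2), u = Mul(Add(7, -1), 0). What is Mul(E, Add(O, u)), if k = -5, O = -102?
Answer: -2550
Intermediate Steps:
u = 0 (u = Mul(6, 0) = 0)
E = 25 (E = Pow(Add(-5, 0), 2) = Pow(-5, 2) = 25)
Mul(E, Add(O, u)) = Mul(25, Add(-102, 0)) = Mul(25, -102) = -2550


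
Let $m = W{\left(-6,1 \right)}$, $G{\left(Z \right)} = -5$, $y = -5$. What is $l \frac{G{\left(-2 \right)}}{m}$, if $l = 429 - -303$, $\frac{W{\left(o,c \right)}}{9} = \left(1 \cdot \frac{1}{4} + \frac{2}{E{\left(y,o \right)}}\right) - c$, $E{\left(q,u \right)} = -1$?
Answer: $\frac{4880}{33} \approx 147.88$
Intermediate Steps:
$W{\left(o,c \right)} = - \frac{63}{4} - 9 c$ ($W{\left(o,c \right)} = 9 \left(\left(1 \cdot \frac{1}{4} + \frac{2}{-1}\right) - c\right) = 9 \left(\left(1 \cdot \frac{1}{4} + 2 \left(-1\right)\right) - c\right) = 9 \left(\left(\frac{1}{4} - 2\right) - c\right) = 9 \left(- \frac{7}{4} - c\right) = - \frac{63}{4} - 9 c$)
$m = - \frac{99}{4}$ ($m = - \frac{63}{4} - 9 = - \frac{99}{4} \approx -24.75$)
$l = 732$ ($l = 429 + 303 = 732$)
$l \frac{G{\left(-2 \right)}}{m} = 732 \left(- \frac{5}{- \frac{99}{4}}\right) = 732 \left(\left(-5\right) \left(- \frac{4}{99}\right)\right) = 732 \cdot \frac{20}{99} = \frac{4880}{33}$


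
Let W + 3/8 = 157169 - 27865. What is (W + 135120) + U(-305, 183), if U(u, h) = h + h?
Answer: 2118317/8 ≈ 2.6479e+5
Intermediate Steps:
U(u, h) = 2*h
W = 1034429/8 (W = -3/8 + (157169 - 27865) = -3/8 + 129304 = 1034429/8 ≈ 1.2930e+5)
(W + 135120) + U(-305, 183) = (1034429/8 + 135120) + 2*183 = 2115389/8 + 366 = 2118317/8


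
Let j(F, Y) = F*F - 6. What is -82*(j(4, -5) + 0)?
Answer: -820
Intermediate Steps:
j(F, Y) = -6 + F² (j(F, Y) = F² - 6 = -6 + F²)
-82*(j(4, -5) + 0) = -82*((-6 + 4²) + 0) = -82*((-6 + 16) + 0) = -82*(10 + 0) = -82*10 = -820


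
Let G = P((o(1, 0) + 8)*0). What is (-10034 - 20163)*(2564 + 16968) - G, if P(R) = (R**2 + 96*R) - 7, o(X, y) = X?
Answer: -589807797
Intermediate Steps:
P(R) = -7 + R**2 + 96*R
G = -7 (G = -7 + ((1 + 8)*0)**2 + 96*((1 + 8)*0) = -7 + (9*0)**2 + 96*(9*0) = -7 + 0**2 + 96*0 = -7 + 0 + 0 = -7)
(-10034 - 20163)*(2564 + 16968) - G = (-10034 - 20163)*(2564 + 16968) - 1*(-7) = -30197*19532 + 7 = -589807804 + 7 = -589807797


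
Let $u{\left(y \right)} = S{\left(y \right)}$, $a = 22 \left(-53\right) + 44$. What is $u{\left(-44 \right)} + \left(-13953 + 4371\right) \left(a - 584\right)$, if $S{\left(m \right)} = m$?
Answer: $16346848$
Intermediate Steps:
$a = -1122$ ($a = -1166 + 44 = -1122$)
$u{\left(y \right)} = y$
$u{\left(-44 \right)} + \left(-13953 + 4371\right) \left(a - 584\right) = -44 + \left(-13953 + 4371\right) \left(-1122 - 584\right) = -44 - -16346892 = -44 + 16346892 = 16346848$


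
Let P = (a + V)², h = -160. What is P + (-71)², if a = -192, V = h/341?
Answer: 4893731945/116281 ≈ 42085.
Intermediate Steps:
V = -160/341 ≈ -0.46921
P = 4307559424/116281 (P = (-192 - 160/341)² = (-65632/341)² = 4307559424/116281 ≈ 37044.)
P + (-71)² = 4307559424/116281 + (-71)² = 4307559424/116281 + 5041 = 4893731945/116281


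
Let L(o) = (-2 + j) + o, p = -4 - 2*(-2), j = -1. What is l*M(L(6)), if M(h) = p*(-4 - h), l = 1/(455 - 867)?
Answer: 0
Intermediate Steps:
p = 0 (p = -4 + 4 = 0)
l = -1/412 (l = 1/(-412) = -1/412 ≈ -0.0024272)
L(o) = -3 + o (L(o) = (-2 - 1) + o = -3 + o)
M(h) = 0 (M(h) = 0*(-4 - h) = 0)
l*M(L(6)) = -1/412*0 = 0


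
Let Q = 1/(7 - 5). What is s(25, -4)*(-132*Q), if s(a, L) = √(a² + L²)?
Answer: -66*√641 ≈ -1671.0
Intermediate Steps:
s(a, L) = √(L² + a²)
Q = ½ (Q = 1/2 = ½ ≈ 0.50000)
s(25, -4)*(-132*Q) = √((-4)² + 25²)*(-132*½) = √(16 + 625)*(-66) = √641*(-66) = -66*√641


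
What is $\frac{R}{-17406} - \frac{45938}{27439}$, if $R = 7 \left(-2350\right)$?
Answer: $- \frac{174112639}{238801617} \approx -0.72911$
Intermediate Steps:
$R = -16450$
$\frac{R}{-17406} - \frac{45938}{27439} = - \frac{16450}{-17406} - \frac{45938}{27439} = \left(-16450\right) \left(- \frac{1}{17406}\right) - \frac{45938}{27439} = \frac{8225}{8703} - \frac{45938}{27439} = - \frac{174112639}{238801617}$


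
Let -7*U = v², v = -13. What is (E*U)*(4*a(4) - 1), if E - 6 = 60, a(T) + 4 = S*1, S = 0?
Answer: 189618/7 ≈ 27088.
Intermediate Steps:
a(T) = -4 (a(T) = -4 + 0*1 = -4 + 0 = -4)
E = 66 (E = 6 + 60 = 66)
U = -169/7 (U = -⅐*(-13)² = -⅐*169 = -169/7 ≈ -24.143)
(E*U)*(4*a(4) - 1) = (66*(-169/7))*(4*(-4) - 1) = -11154*(-16 - 1)/7 = -11154/7*(-17) = 189618/7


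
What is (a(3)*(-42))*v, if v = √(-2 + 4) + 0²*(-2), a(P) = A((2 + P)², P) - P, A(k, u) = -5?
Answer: 336*√2 ≈ 475.18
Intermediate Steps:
a(P) = -5 - P
v = √2 (v = √2 + 0*(-2) = √2 + 0 = √2 ≈ 1.4142)
(a(3)*(-42))*v = ((-5 - 1*3)*(-42))*√2 = ((-5 - 3)*(-42))*√2 = (-8*(-42))*√2 = 336*√2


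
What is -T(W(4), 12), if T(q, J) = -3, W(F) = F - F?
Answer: 3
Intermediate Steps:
W(F) = 0
-T(W(4), 12) = -1*(-3) = 3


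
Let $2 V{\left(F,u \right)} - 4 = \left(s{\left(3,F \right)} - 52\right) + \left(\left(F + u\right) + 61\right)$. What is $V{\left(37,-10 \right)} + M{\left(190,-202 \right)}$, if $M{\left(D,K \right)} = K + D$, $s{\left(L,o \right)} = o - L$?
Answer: $25$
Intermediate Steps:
$M{\left(D,K \right)} = D + K$
$V{\left(F,u \right)} = 5 + F + \frac{u}{2}$ ($V{\left(F,u \right)} = 2 + \frac{\left(\left(F - 3\right) - 52\right) + \left(\left(F + u\right) + 61\right)}{2} = 2 + \frac{\left(\left(F - 3\right) - 52\right) + \left(61 + F + u\right)}{2} = 2 + \frac{\left(\left(-3 + F\right) - 52\right) + \left(61 + F + u\right)}{2} = 2 + \frac{\left(-55 + F\right) + \left(61 + F + u\right)}{2} = 2 + \frac{6 + u + 2 F}{2} = 2 + \left(3 + F + \frac{u}{2}\right) = 5 + F + \frac{u}{2}$)
$V{\left(37,-10 \right)} + M{\left(190,-202 \right)} = \left(5 + 37 + \frac{1}{2} \left(-10\right)\right) + \left(190 - 202\right) = \left(5 + 37 - 5\right) - 12 = 37 - 12 = 25$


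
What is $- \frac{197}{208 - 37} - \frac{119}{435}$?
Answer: $- \frac{35348}{24795} \approx -1.4256$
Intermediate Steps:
$- \frac{197}{208 - 37} - \frac{119}{435} = - \frac{197}{171} - \frac{119}{435} = - \frac{35348}{24795}$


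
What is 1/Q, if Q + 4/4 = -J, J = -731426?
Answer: 1/731425 ≈ 1.3672e-6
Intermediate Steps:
Q = 731425 (Q = -1 - 1*(-731426) = -1 + 731426 = 731425)
1/Q = 1/731425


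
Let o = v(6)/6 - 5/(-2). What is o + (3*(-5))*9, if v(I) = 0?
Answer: -265/2 ≈ -132.50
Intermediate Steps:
o = 5/2 (o = 0/6 - 5/(-2) = 0*(⅙) - 5*(-½) = 0 + 5/2 = 5/2 ≈ 2.5000)
o + (3*(-5))*9 = 5/2 + (3*(-5))*9 = 5/2 - 15*9 = 5/2 - 135 = -265/2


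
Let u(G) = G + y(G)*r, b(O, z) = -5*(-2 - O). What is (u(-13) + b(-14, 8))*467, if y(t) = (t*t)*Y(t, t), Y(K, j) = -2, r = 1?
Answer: -191937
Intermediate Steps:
y(t) = -2*t² (y(t) = (t*t)*(-2) = t²*(-2) = -2*t²)
b(O, z) = 10 + 5*O
u(G) = G - 2*G² (u(G) = G - 2*G²*1 = G - 2*G²)
(u(-13) + b(-14, 8))*467 = (-13*(1 - 2*(-13)) + (10 + 5*(-14)))*467 = (-13*(1 + 26) + (10 - 70))*467 = (-13*27 - 60)*467 = (-351 - 60)*467 = -411*467 = -191937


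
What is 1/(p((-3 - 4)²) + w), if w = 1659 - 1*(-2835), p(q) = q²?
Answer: 1/6895 ≈ 0.00014503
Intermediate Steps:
w = 4494 (w = 1659 + 2835 = 4494)
1/(p((-3 - 4)²) + w) = 1/(((-3 - 4)²)² + 4494) = 1/(((-7)²)² + 4494) = 1/(49² + 4494) = 1/(2401 + 4494) = 1/6895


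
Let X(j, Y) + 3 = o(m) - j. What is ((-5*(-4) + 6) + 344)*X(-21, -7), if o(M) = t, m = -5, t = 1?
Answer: 7030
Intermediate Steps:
o(M) = 1
X(j, Y) = -2 - j (X(j, Y) = -3 + (1 - j) = -2 - j)
((-5*(-4) + 6) + 344)*X(-21, -7) = ((-5*(-4) + 6) + 344)*(-2 - 1*(-21)) = ((20 + 6) + 344)*(-2 + 21) = (26 + 344)*19 = 370*19 = 7030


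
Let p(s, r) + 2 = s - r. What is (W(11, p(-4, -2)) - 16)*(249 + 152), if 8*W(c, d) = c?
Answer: -46917/8 ≈ -5864.6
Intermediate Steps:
p(s, r) = -2 + s - r (p(s, r) = -2 + (s - r) = -2 + s - r)
W(c, d) = c/8
(W(11, p(-4, -2)) - 16)*(249 + 152) = ((⅛)*11 - 16)*(249 + 152) = (11/8 - 16)*401 = -117/8*401 = -46917/8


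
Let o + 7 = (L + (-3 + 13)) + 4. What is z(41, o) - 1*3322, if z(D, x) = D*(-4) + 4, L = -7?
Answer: -3482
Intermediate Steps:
o = 0 (o = -7 + ((-7 + (-3 + 13)) + 4) = -7 + ((-7 + 10) + 4) = -7 + (3 + 4) = -7 + 7 = 0)
z(D, x) = 4 - 4*D (z(D, x) = -4*D + 4 = 4 - 4*D)
z(41, o) - 1*3322 = (4 - 4*41) - 1*3322 = (4 - 164) - 3322 = -160 - 3322 = -3482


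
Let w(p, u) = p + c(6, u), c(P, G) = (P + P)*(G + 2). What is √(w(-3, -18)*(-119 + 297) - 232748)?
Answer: I*√267458 ≈ 517.16*I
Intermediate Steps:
c(P, G) = 2*P*(2 + G) (c(P, G) = (2*P)*(2 + G) = 2*P*(2 + G))
w(p, u) = 24 + p + 12*u (w(p, u) = p + 2*6*(2 + u) = p + (24 + 12*u) = 24 + p + 12*u)
√(w(-3, -18)*(-119 + 297) - 232748) = √((24 - 3 + 12*(-18))*(-119 + 297) - 232748) = √((24 - 3 - 216)*178 - 232748) = √(-195*178 - 232748) = √(-34710 - 232748) = √(-267458) = I*√267458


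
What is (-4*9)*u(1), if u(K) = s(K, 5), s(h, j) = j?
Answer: -180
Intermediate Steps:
u(K) = 5
(-4*9)*u(1) = -4*9*5 = -36*5 = -180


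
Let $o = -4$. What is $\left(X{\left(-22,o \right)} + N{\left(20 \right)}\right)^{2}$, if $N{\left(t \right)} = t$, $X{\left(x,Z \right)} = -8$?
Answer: $144$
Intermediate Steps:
$\left(X{\left(-22,o \right)} + N{\left(20 \right)}\right)^{2} = \left(-8 + 20\right)^{2} = 12^{2} = 144$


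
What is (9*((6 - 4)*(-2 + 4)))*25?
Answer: 900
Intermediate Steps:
(9*((6 - 4)*(-2 + 4)))*25 = (9*(2*2))*25 = (9*4)*25 = 36*25 = 900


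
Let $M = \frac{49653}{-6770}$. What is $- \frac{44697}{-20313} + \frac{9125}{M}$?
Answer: $- \frac{139182402901}{112066821} \approx -1242.0$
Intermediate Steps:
$M = - \frac{49653}{6770}$ ($M = 49653 \left(- \frac{1}{6770}\right) = - \frac{49653}{6770} \approx -7.3343$)
$- \frac{44697}{-20313} + \frac{9125}{M} = - \frac{44697}{-20313} + \frac{9125}{- \frac{49653}{6770}} = \left(-44697\right) \left(- \frac{1}{20313}\right) + 9125 \left(- \frac{6770}{49653}\right) = \frac{14899}{6771} - \frac{61776250}{49653} = - \frac{139182402901}{112066821}$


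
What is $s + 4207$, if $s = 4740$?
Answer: $8947$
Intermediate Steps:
$s + 4207 = 4740 + 4207 = 8947$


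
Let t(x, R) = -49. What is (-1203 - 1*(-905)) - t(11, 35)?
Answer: -249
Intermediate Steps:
(-1203 - 1*(-905)) - t(11, 35) = (-1203 - 1*(-905)) - 1*(-49) = (-1203 + 905) + 49 = -298 + 49 = -249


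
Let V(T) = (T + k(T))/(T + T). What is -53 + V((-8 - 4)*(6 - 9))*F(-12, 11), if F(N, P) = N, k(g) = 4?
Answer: -179/3 ≈ -59.667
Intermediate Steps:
V(T) = (4 + T)/(2*T) (V(T) = (T + 4)/(T + T) = (4 + T)/((2*T)) = (4 + T)*(1/(2*T)) = (4 + T)/(2*T))
-53 + V((-8 - 4)*(6 - 9))*F(-12, 11) = -53 + ((4 + (-8 - 4)*(6 - 9))/(2*(((-8 - 4)*(6 - 9)))))*(-12) = -53 + ((4 - 12*(-3))/(2*((-12*(-3)))))*(-12) = -53 + ((½)*(4 + 36)/36)*(-12) = -53 + ((½)*(1/36)*40)*(-12) = -53 + (5/9)*(-12) = -53 - 20/3 = -179/3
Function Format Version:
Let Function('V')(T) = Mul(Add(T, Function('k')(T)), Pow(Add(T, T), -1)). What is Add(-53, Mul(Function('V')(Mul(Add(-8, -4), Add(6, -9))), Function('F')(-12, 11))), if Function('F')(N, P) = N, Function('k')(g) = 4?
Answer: Rational(-179, 3) ≈ -59.667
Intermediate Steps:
Function('V')(T) = Mul(Rational(1, 2), Pow(T, -1), Add(4, T)) (Function('V')(T) = Mul(Add(T, 4), Pow(Add(T, T), -1)) = Mul(Add(4, T), Pow(Mul(2, T), -1)) = Mul(Add(4, T), Mul(Rational(1, 2), Pow(T, -1))) = Mul(Rational(1, 2), Pow(T, -1), Add(4, T)))
Add(-53, Mul(Function('V')(Mul(Add(-8, -4), Add(6, -9))), Function('F')(-12, 11))) = Add(-53, Mul(Mul(Rational(1, 2), Pow(Mul(Add(-8, -4), Add(6, -9)), -1), Add(4, Mul(Add(-8, -4), Add(6, -9)))), -12)) = Add(-53, Mul(Mul(Rational(1, 2), Pow(Mul(-12, -3), -1), Add(4, Mul(-12, -3))), -12)) = Add(-53, Mul(Mul(Rational(1, 2), Pow(36, -1), Add(4, 36)), -12)) = Add(-53, Mul(Mul(Rational(1, 2), Rational(1, 36), 40), -12)) = Add(-53, Mul(Rational(5, 9), -12)) = Add(-53, Rational(-20, 3)) = Rational(-179, 3)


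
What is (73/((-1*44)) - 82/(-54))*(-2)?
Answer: 167/594 ≈ 0.28114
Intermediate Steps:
(73/((-1*44)) - 82/(-54))*(-2) = (73/(-44) - 82*(-1/54))*(-2) = (73*(-1/44) + 41/27)*(-2) = (-73/44 + 41/27)*(-2) = -167/1188*(-2) = 167/594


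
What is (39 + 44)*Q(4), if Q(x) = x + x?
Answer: 664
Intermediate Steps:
Q(x) = 2*x
(39 + 44)*Q(4) = (39 + 44)*(2*4) = 83*8 = 664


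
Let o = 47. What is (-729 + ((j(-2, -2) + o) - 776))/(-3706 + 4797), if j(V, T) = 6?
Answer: -1452/1091 ≈ -1.3309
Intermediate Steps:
(-729 + ((j(-2, -2) + o) - 776))/(-3706 + 4797) = (-729 + ((6 + 47) - 776))/(-3706 + 4797) = (-729 + (53 - 776))/1091 = (-729 - 723)*(1/1091) = -1452*1/1091 = -1452/1091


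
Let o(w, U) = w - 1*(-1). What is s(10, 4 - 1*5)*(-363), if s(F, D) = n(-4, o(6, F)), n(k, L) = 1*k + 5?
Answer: -363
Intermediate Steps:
o(w, U) = 1 + w (o(w, U) = w + 1 = 1 + w)
n(k, L) = 5 + k (n(k, L) = k + 5 = 5 + k)
s(F, D) = 1 (s(F, D) = 5 - 4 = 1)
s(10, 4 - 1*5)*(-363) = 1*(-363) = -363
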